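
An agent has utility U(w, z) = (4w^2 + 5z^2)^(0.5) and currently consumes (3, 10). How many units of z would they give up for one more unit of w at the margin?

MRS = 6/25

For CES with ρ = 2, MRS = (4/5)·(z/w)^(-1).
At (3, 10): MRS = 6/25.
So at (3, 10) the consumer would give up 6/25 units of z for one more unit of w.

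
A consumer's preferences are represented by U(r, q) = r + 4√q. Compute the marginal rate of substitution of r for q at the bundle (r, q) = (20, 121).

MRS = 5.5

MU_r = 1, MU_q = 4/(2√q).
MRS = 1 ÷ (4/(2√q)).
At (20, 121): MRS = 5.5.
That is, one extra unit of r is worth 5.5 units of q at the margin.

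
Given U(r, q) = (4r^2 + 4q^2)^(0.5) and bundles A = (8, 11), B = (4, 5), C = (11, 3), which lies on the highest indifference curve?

Evaluate utility at each bundle:
U(A) = 27.203.
U(B) = 12.806.
U(C) = 22.804.
Highest utility is A, so A ≻ C ≻ B.

Bundle A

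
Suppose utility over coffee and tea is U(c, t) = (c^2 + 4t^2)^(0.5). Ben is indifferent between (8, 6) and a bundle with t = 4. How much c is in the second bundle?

U depends on (c, t) only through S = c^2 + 4t^2, so equal utility means equal S. At (8, 6): S = 208.
With t = 4: 4·4^2 = 64, so c^2 = 208 − 64 = 144.
Hence c = √144 = 12.
Check: U(12, 4) = 14.4222.

c = 12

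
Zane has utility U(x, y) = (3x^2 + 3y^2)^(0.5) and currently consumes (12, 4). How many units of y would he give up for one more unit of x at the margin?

For CES with ρ = 2, MRS = (y/x)^(-1).
At (12, 4): MRS = 3.
That is, one extra unit of x is worth 3 units of y at the margin.

MRS = 3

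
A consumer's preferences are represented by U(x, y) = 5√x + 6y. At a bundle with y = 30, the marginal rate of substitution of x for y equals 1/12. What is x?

MU_x = 5/(2√x), MU_y = 6.
MRS = 5/(2√x) ÷ 6.
MRS depends only on x: (5/12)/√x = 1/12 ⇒ √x = (5/12)/(1/12) = 5 ⇒ x = 25.

x = 25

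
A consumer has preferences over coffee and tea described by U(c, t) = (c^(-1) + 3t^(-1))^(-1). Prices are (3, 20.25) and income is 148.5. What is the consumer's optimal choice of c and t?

For CES with ρ = -1, MRS = (1/3)·(t/c)^2.
Tangency: set MRS = p_c/p_t = 3/20.25 = 4/27.
So (t/c)^2 = 4/9; taking the square root, t/c = 2/3, i.e. t = (2/3)·c.
Substitute into the budget 3·c + 20.25·t = 148.5: 16.5·c = 148.5, so c* = 9 and t* = (2/3)·9 = 6.

c* = 9, t* = 6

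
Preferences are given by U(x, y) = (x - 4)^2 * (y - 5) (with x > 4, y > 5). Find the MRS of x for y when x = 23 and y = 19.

MU_x = 2·(x−4)·(y−5), MU_y = (x−4)^2.
MRS = (2/1)·(y−5)/(x−4).
At (23, 19): MRS = 28/19.
The indifference curve has slope −28/19 at this bundle.

MRS = 28/19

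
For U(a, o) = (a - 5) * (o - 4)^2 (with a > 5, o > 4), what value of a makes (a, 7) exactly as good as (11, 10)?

U(11, 10) = 216.
Set U(a, 7) = 216 and solve.
With o = 7: (7 − 4)^2 = 9, so (a − 5) = 216/9 = 24.
So a = 5 + 24 = 29.
Check: U(29, 7) = 216.

a = 29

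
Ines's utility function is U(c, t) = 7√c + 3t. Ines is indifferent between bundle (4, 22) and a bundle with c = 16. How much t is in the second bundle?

U(4, 22) = 80.
Set U(16, t) = 80 and solve.
With c = 16: √16 = 4, so 3t = 80 − 7·4 = 52 and t = 52/3.
Check: U(16, 52/3) = 80.

t = 52/3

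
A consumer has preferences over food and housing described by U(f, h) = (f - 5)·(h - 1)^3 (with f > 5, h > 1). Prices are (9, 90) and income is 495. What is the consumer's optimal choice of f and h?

f* = 15, h* = 4

MU_f = (h−1)^3, MU_h = 3·(f−5)·(h−1)^2.
MRS = (1/3)·(h−1)/(f−5).
Tangency: set MRS = p_f/p_h = 9/90 = 0.1.
So (1/3)·(h − 1)/(f − 5) = 0.1, i.e. (h − 1) = 0.3·(f − 5).
Rewrite the budget in excess-of-subsistence terms: 9·(f − 5) + 90·(h − 1) = 495 − 9·5 − 90·1 = 360.
Substituting, 36·(f − 5) = 360, so f − 5 = 10 and f* = 15.
Then h − 1 = 0.3·10 = 3, so h* = 4.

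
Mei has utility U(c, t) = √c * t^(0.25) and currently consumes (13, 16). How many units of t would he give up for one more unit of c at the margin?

MRS = 32/13

MU_c = 0.5·c^(-0.5)·t^(0.25) and MU_t = 0.25·√c·t^(-0.75).
MRS = MU_c/MU_t = (2)·t/c.
At (13, 16): MRS = 32/13.
That is, one extra unit of c is worth 32/13 units of t at the margin.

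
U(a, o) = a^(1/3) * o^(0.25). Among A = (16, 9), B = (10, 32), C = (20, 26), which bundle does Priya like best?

Bundle C

Evaluate utility at each bundle:
U(A) = 4.364.
U(B) = 5.124.
U(C) = 6.129.
Highest utility is C, so C ≻ B ≻ A.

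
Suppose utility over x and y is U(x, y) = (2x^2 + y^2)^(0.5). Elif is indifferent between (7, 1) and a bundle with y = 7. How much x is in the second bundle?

U depends on (x, y) only through S = 2x^2 + y^2, so equal utility means equal S. At (7, 1): S = 99.
With y = 7: 7^2 = 49, so 2x^2 = 99 − 49 = 50, i.e. x^2 = 25.
Hence x = √25 = 5.
Check: U(5, 7) = 9.9499.

x = 5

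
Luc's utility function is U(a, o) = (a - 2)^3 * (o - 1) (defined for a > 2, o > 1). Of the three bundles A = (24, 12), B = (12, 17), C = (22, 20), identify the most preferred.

Evaluate utility at each bundle:
U(A) = 117128.
U(B) = 16000.
U(C) = 152000.
Highest utility is C, so C ≻ A ≻ B.

Bundle C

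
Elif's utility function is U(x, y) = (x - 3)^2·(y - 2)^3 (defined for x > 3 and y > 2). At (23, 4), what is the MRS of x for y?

MU_x = 2·(x−3)·(y−2)^3, MU_y = 3·(x−3)^2·(y−2)^2.
MRS = (2/3)·(y−2)/(x−3).
At (23, 4): MRS = 1/15.
So at (23, 4) the consumer would give up 1/15 units of y for one more unit of x.

MRS = 1/15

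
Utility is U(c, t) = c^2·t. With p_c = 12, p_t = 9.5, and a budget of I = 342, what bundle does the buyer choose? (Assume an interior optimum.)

c* = 19, t* = 12

MU_c = 2·c·t and MU_t = c^2.
MRS = MU_c/MU_t = (2/1)·t/c.
Tangency: set MRS = p_c/p_t = 12/9.5 = 24/19.
So (2/1)·t/c = 24/19, i.e. t = (12/19)·c.
Substitute into the budget 12·c + 9.5·t = 342: 18·c = 342, so c* = 19.
Then t* = (12/19)·19 = 12.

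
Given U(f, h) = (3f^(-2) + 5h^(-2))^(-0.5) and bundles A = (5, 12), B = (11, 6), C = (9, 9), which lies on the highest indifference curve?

Evaluate utility at each bundle:
U(A) = 2.542.
U(B) = 2.472.
U(C) = 3.182.
Highest utility is C, so C ≻ A ≻ B.

Bundle C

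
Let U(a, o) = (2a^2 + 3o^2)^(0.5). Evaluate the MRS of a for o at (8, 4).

For CES with ρ = 2, MRS = (2/3)·(o/a)^(-1).
At (8, 4): MRS = 4/3.
That is, one extra unit of a is worth 4/3 units of o at the margin.

MRS = 4/3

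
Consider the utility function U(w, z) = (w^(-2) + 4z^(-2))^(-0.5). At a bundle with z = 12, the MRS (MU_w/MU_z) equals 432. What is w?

For CES with ρ = -2, MRS = (1/4)·(z/w)^3.
Setting (1/4)·(12/w)^3 = 432 gives (12/w)^3 = 1728, so 12/w = 12 and w = 1.

w = 1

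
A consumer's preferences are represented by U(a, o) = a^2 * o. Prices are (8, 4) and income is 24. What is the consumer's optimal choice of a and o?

a* = 2, o* = 2

MU_a = 2·a·o and MU_o = a^2.
MRS = MU_a/MU_o = (2/1)·o/a.
Tangency: set MRS = p_a/p_o = 8/4 = 2.
So (2/1)·o/a = 2, i.e. o = a.
Substitute into the budget 8·a + 4·o = 24: 12·a = 24, so a* = 2.
Then o* = 2.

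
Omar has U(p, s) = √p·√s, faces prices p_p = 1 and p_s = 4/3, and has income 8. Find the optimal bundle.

p* = 4, s* = 3

MU_p = 0.5·p^(-0.5)·√s and MU_s = 0.5·√p·s^(-0.5).
MRS = MU_p/MU_s = s/p.
Tangency: set MRS = p_p/p_s = 1/(4/3) = 0.75.
So s/p = 0.75, i.e. s = 0.75·p.
Substitute into the budget 1·p + (4/3)·s = 8: 2·p = 8, so p* = 4.
Then s* = 0.75·4 = 3.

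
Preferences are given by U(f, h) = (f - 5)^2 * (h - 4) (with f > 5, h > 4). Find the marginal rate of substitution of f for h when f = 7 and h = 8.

MRS = 4

MU_f = 2·(f−5)·(h−4), MU_h = (f−5)^2.
MRS = (2/1)·(h−4)/(f−5).
At (7, 8): MRS = 4.
That is, one extra unit of f is worth 4 units of h at the margin.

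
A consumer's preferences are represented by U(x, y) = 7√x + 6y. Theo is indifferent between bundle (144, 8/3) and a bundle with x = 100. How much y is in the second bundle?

U(144, 8/3) = 100.
Set U(100, y) = 100 and solve.
With x = 100: √100 = 10, so 6y = 100 − 7·10 = 30 and y = 5.
Check: U(100, 5) = 100.

y = 5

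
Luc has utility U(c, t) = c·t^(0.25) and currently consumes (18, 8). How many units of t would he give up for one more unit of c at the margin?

MRS = 16/9

MU_c = t^(0.25) and MU_t = 0.25·c·t^(-0.75).
MRS = MU_c/MU_t = (4)·t/c.
At (18, 8): MRS = 16/9.
The indifference curve has slope −16/9 at this bundle.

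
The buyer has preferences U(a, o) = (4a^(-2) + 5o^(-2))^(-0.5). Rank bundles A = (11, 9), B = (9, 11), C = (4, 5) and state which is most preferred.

Bundle B

Evaluate utility at each bundle:
U(A) = 3.248.
U(B) = 3.320.
U(C) = 1.491.
Highest utility is B, so B ≻ A ≻ C.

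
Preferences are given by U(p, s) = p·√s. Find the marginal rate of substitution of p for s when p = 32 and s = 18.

MU_p = √s and MU_s = 0.5·p·s^(-0.5).
MRS = MU_p/MU_s = (2)·s/p.
At (32, 18): MRS = 1.125.
That is, one extra unit of p is worth 1.125 units of s at the margin.

MRS = 1.125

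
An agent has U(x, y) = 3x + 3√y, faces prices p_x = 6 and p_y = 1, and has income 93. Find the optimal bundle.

x* = 14, y* = 9

MU_x = 3, MU_y = 3/(2√y).
MRS = 3 ÷ (3/(2√y)).
Tangency: set MRS = p_x/p_y = 6/1 = 6.
MRS depends only on y: 2·√y = 6 ⇒ √y = 6/2 = 3 ⇒ y* = 9.
From the budget, 6·x = 93 − 1·9 = 84, so x* = 14.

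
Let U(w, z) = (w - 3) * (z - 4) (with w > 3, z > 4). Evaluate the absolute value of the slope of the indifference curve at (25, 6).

MRS = 1/11

MU_w = (z−4), MU_z = (w−3).
MRS = (z−4)/(w−3).
At (25, 6): MRS = 1/11.
So at (25, 6) the consumer would give up 1/11 units of z for one more unit of w.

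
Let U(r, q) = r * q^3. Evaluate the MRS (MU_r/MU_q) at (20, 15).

MU_r = q^3 and MU_q = 3·r·q^2.
MRS = MU_r/MU_q = (1/3)·q/r.
At (20, 15): MRS = 0.25.
The indifference curve has slope −0.25 at this bundle.

MRS = 0.25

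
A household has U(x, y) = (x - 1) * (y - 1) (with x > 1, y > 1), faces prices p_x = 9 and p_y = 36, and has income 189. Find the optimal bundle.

x* = 9, y* = 3

MU_x = (y−1), MU_y = (x−1).
MRS = (y−1)/(x−1).
Tangency: set MRS = p_x/p_y = 9/36 = 0.25.
So (y − 1)/(x − 1) = 0.25, i.e. (y − 1) = 0.25·(x − 1).
Rewrite the budget in excess-of-subsistence terms: 9·(x − 1) + 36·(y − 1) = 189 − 9·1 − 36·1 = 144.
Substituting, 18·(x − 1) = 144, so x − 1 = 8 and x* = 9.
Then y − 1 = 0.25·8 = 2, so y* = 3.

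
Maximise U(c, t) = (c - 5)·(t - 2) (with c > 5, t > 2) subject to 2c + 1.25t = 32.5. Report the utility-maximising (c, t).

MU_c = (t−2), MU_t = (c−5).
MRS = (t−2)/(c−5).
Tangency: set MRS = p_c/p_t = 2/1.25 = 1.6.
So (t − 2)/(c − 5) = 1.6, i.e. (t − 2) = 1.6·(c − 5).
Rewrite the budget in excess-of-subsistence terms: 2·(c − 5) + 1.25·(t − 2) = 32.5 − 2·5 − 1.25·2 = 20.
Substituting, 4·(c − 5) = 20, so c − 5 = 5 and c* = 10.
Then t − 2 = 1.6·5 = 8, so t* = 10.

c* = 10, t* = 10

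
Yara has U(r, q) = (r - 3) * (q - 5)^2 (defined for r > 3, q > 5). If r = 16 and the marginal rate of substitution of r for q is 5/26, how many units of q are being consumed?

MU_r = (q−5)^2, MU_q = 2·(r−3)·(q−5).
MRS = (1/2)·(q−5)/(r−3).
Substitute r = 16: MRS = (q − 5)/26. Setting this equal to 5/26 gives q − 5 = (5/26)·26 = 5, so q = 10.

q = 10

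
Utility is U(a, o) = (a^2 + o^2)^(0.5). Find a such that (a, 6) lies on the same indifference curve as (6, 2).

U depends on (a, o) only through S = a^2 + o^2, so equal utility means equal S. At (6, 2): S = 40.
With o = 6: 6^2 = 36, so a^2 = 40 − 36 = 4.
Hence a = √4 = 2.
Check: U(2, 6) = 6.3246.

a = 2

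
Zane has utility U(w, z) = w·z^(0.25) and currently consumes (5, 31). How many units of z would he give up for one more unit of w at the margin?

MRS = 24.8

MU_w = z^(0.25) and MU_z = 0.25·w·z^(-0.75).
MRS = MU_w/MU_z = (4)·z/w.
At (5, 31): MRS = 24.8.
That is, one extra unit of w is worth 24.8 units of z at the margin.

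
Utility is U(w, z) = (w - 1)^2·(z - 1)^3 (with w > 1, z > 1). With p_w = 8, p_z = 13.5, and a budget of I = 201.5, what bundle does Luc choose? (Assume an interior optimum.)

w* = 10, z* = 9

MU_w = 2·(w−1)·(z−1)^3, MU_z = 3·(w−1)^2·(z−1)^2.
MRS = (2/3)·(z−1)/(w−1).
Tangency: set MRS = p_w/p_z = 8/13.5 = 16/27.
So (2/3)·(z − 1)/(w − 1) = 16/27, i.e. (z − 1) = (8/9)·(w − 1).
Rewrite the budget in excess-of-subsistence terms: 8·(w − 1) + 13.5·(z − 1) = 201.5 − 8·1 − 13.5·1 = 180.
Substituting, 20·(w − 1) = 180, so w − 1 = 9 and w* = 10.
Then z − 1 = (8/9)·9 = 8, so z* = 9.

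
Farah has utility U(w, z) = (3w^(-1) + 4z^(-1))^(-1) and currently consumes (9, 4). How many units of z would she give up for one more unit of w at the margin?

MRS = 4/27

For CES with ρ = -1, MRS = (3/4)·(z/w)^2.
At (9, 4): MRS = 4/27.
That is, one extra unit of w is worth 4/27 units of z at the margin.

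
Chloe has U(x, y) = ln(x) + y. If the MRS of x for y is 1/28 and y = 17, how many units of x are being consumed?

MU_x = 1/x, MU_y = 1.
MRS = 1/x ÷ 1.
MRS depends only on x: 1/x = 1/28 ⇒ x = 1/(1/28) = 28.

x = 28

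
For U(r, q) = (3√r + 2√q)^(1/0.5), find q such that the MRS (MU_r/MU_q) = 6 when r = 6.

q = 96

For CES with ρ = 0.5, MRS = (3/2)·√(q/r).
Setting (3/2)·√(q/6) = 6 gives √(q/6) = 4, so q/6 = 16 and q = 96.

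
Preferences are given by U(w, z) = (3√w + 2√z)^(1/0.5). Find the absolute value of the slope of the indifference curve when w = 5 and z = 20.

For CES with ρ = 0.5, MRS = (3/2)·√(z/w).
At (5, 20): MRS = 3.
The indifference curve has slope −3 at this bundle.

MRS = 3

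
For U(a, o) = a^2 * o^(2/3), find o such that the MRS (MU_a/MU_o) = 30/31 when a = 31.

MU_a = 2·a·o^(2/3) and MU_o = 2/3·a^2·o^(-1/3).
MRS = MU_a/MU_o = (3)·o/a.
Substitute a = 31: MRS = o/(31/3). Setting o/(31/3) = 30/31 gives o = (30/31)·(31/3) = 10.

o = 10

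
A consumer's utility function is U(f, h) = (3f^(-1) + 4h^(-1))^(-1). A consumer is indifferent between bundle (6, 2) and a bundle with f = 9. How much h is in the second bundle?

U depends on (f, h) only through S = 3f^(-1) + 4h^(-1), so equal utility means equal S. At (6, 2): S = 2.5.
With f = 9: 3·9^(-1) = 1/3, so 4h^(-1) = 2.5 − 1/3 = 13/6, i.e. h^(-1) = 13/24.
Hence h = 1/(13/24) = 24/13.
Check: U(9, 24/13) = 0.4.

h = 24/13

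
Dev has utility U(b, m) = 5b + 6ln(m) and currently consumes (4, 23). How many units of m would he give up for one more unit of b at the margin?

MU_b = 5, MU_m = 6/m.
MRS = 5 ÷ (6/m).
At (4, 23): MRS = 115/6.
So at (4, 23) the consumer would give up 115/6 units of m for one more unit of b.

MRS = 115/6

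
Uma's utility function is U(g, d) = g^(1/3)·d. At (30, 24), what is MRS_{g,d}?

MRS = 4/15

MU_g = 1/3·g^(-2/3)·d and MU_d = g^(1/3).
MRS = MU_g/MU_d = (1/3)·d/g.
At (30, 24): MRS = 4/15.
The indifference curve has slope −4/15 at this bundle.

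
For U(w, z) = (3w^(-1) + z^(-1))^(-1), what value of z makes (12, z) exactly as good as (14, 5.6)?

z = 7

U depends on (w, z) only through S = 3w^(-1) + z^(-1), so equal utility means equal S. At (14, 5.6): S = 11/28.
With w = 12: 3·12^(-1) = 0.25, so z^(-1) = 11/28 − 0.25 = 1/7.
Hence z = 1/(1/7) = 7.
Check: U(12, 7) = 2.5455.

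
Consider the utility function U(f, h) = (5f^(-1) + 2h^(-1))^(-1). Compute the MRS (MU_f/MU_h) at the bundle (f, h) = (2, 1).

For CES with ρ = -1, MRS = (5/2)·(h/f)^2.
At (2, 1): MRS = 0.625.
So at (2, 1) the consumer would give up 0.625 units of h for one more unit of f.

MRS = 0.625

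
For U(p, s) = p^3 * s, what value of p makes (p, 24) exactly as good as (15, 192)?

U(15, 192) = 648000.
Set U(p, 24) = 648000 and solve.
With s = 24: p^3 = 648000/24 = 27000; taking the cube root, p = 30.
Check: U(30, 24) = 648000.

p = 30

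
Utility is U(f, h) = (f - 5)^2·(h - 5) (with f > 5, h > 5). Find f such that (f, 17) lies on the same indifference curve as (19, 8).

f = 12

U(19, 8) = 588.
Set U(f, 17) = 588 and solve.
With h = 17: (17 − 5) = 12, so (f − 5)^2 = 588/12 = 49.
Taking the square root (with f > 5): f − 5 = 7, so f = 12.
Check: U(12, 17) = 588.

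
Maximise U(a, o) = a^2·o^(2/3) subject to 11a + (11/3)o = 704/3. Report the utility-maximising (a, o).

a* = 16, o* = 16

MU_a = 2·a·o^(2/3) and MU_o = 2/3·a^2·o^(-1/3).
MRS = MU_a/MU_o = (3)·o/a.
Tangency: set MRS = p_a/p_o = 11/(11/3) = 3.
So (3)·o/a = 3, i.e. o = a.
Substitute into the budget 11·a + (11/3)·o = 704/3: (44/3)·a = 704/3, so a* = 16.
Then o* = 16.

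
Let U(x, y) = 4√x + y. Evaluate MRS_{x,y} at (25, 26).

MRS = 0.4

MU_x = 4/(2√x), MU_y = 1.
MRS = 4/(2√x) ÷ 1.
At (25, 26): MRS = 0.4.
So at (25, 26) the consumer would give up 0.4 units of y for one more unit of x.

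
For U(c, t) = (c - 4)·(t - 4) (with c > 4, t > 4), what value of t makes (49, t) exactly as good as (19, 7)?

U(19, 7) = 45.
Set U(49, t) = 45 and solve.
With c = 49: (49 − 4) = 45, so (t − 4) = 45/45 = 1.
So t = 4 + 1 = 5.
Check: U(49, 5) = 45.

t = 5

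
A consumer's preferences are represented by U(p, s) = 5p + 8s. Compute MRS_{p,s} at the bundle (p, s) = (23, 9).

MU_p = 5, MU_s = 8, so MRS = 5/8 = 0.625 at every bundle.
At (23, 9): MRS = 0.625.
So at (23, 9) the consumer would give up 0.625 units of s for one more unit of p.

MRS = 0.625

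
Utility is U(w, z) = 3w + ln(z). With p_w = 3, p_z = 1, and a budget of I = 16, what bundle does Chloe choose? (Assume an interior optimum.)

MU_w = 3, MU_z = 1/z.
MRS = 3 ÷ (1/z).
Tangency: set MRS = p_w/p_z = 3/1 = 3.
MRS depends only on z: 3·z = 3 ⇒ z* = 3/3 = 1.
From the budget, 3·w = 16 − 1·1 = 15, so w* = 5.

w* = 5, z* = 1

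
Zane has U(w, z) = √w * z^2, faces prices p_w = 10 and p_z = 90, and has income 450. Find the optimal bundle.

w* = 9, z* = 4

MU_w = 0.5·w^(-0.5)·z^2 and MU_z = 2·√w·z.
MRS = MU_w/MU_z = (0.25)·z/w.
Tangency: set MRS = p_w/p_z = 10/90 = 1/9.
So (0.25)·z/w = 1/9, i.e. z = (4/9)·w.
Substitute into the budget 10·w + 90·z = 450: 50·w = 450, so w* = 9.
Then z* = (4/9)·9 = 4.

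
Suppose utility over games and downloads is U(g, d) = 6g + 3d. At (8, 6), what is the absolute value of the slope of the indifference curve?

MU_g = 6, MU_d = 3, so MRS = 6/3 = 2 at every bundle.
At (8, 6): MRS = 2.
That is, one extra unit of g is worth 2 units of d at the margin.

MRS = 2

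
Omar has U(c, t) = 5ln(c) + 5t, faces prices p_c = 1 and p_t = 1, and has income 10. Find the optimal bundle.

MU_c = 5/c, MU_t = 5.
MRS = 5/c ÷ 5.
Tangency: set MRS = p_c/p_t = 1/1 = 1.
MRS depends only on c: 1/c = 1 ⇒ c* = 1/1 = 1.
From the budget, 1·t = 10 − 1·1 = 9, so t* = 9.

c* = 1, t* = 9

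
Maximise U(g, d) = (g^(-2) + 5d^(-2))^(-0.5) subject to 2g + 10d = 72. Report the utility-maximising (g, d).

g* = 6, d* = 6

For CES with ρ = -2, MRS = (1/5)·(d/g)^3.
Tangency: set MRS = p_g/p_d = 2/10 = 0.2.
So (d/g)^3 = 1; taking the cube root, d/g = 1, i.e. d = g.
Substitute into the budget 2·g + 10·d = 72: 12·g = 72, so g* = 6 and d* = 6.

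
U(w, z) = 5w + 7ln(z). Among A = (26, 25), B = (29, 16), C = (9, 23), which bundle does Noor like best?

Evaluate utility at each bundle:
U(A) = 152.532.
U(B) = 164.408.
U(C) = 66.948.
Highest utility is B, so B ≻ A ≻ C.

Bundle B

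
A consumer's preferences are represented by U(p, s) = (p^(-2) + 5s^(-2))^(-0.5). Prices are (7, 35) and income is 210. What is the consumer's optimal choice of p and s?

p* = 5, s* = 5

For CES with ρ = -2, MRS = (1/5)·(s/p)^3.
Tangency: set MRS = p_p/p_s = 7/35 = 0.2.
So (s/p)^3 = 1; taking the cube root, s/p = 1, i.e. s = p.
Substitute into the budget 7·p + 35·s = 210: 42·p = 210, so p* = 5 and s* = 5.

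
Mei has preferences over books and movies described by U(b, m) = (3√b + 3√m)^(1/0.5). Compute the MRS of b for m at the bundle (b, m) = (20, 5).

MRS = 0.5

For CES with ρ = 0.5, MRS = √(m/b).
At (20, 5): MRS = 0.5.
So at (20, 5) the consumer would give up 0.5 units of m for one more unit of b.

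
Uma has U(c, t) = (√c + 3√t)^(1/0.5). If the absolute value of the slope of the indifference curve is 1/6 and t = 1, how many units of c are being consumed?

c = 4

For CES with ρ = 0.5, MRS = (1/3)·√(t/c).
Setting (1/3)·√(1/c) = 1/6 gives √(1/c) = 0.5, so 1/c = 0.25 and c = 4.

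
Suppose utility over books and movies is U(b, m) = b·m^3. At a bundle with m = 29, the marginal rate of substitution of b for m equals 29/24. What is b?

MU_b = m^3 and MU_m = 3·b·m^2.
MRS = MU_b/MU_m = (1/3)·m/b.
Substitute m = 29: MRS = (29/3)/b. Setting (29/3)/b = 29/24 gives b = (29/3)/(29/24) = 8.

b = 8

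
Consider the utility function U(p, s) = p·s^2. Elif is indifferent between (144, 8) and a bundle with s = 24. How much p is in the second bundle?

U(144, 8) = 9216.
Set U(p, 24) = 9216 and solve.
With s = 24: 24^2 = 576, so p = 9216/576 = 16.
Check: U(16, 24) = 9216.

p = 16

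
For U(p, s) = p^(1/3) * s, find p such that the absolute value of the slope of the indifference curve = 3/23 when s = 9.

p = 23

MU_p = 1/3·p^(-2/3)·s and MU_s = p^(1/3).
MRS = MU_p/MU_s = (1/3)·s/p.
Substitute s = 9: MRS = 3/p. Setting 3/p = 3/23 gives p = 3/(3/23) = 23.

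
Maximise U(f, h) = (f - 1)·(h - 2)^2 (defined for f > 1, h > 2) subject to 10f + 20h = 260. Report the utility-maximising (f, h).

MU_f = (h−2)^2, MU_h = 2·(f−1)·(h−2).
MRS = (1/2)·(h−2)/(f−1).
Tangency: set MRS = p_f/p_h = 10/20 = 0.5.
So (1/2)·(h − 2)/(f − 1) = 0.5, i.e. (h − 2) = (f − 1).
Rewrite the budget in excess-of-subsistence terms: 10·(f − 1) + 20·(h − 2) = 260 − 10·1 − 20·2 = 210.
Substituting, 30·(f − 1) = 210, so f − 1 = 7 and f* = 8.
Then h − 2 = 7, so h* = 9.

f* = 8, h* = 9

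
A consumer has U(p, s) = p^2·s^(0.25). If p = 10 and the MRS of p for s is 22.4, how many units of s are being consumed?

s = 28

MU_p = 2·p·s^(0.25) and MU_s = 0.25·p^2·s^(-0.75).
MRS = MU_p/MU_s = (8)·s/p.
Substitute p = 10: MRS = s/1.25. Setting s/1.25 = 22.4 gives s = 22.4·1.25 = 28.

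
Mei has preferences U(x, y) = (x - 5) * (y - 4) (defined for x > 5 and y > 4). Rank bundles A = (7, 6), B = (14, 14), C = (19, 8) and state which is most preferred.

Bundle B

Evaluate utility at each bundle:
U(A) = 4.
U(B) = 90.
U(C) = 56.
Highest utility is B, so B ≻ C ≻ A.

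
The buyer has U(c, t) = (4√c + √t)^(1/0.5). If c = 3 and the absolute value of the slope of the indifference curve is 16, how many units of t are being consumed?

For CES with ρ = 0.5, MRS = (4/1)·√(t/c).
Setting (4/1)·√(t/3) = 16 gives √(t/3) = 4, so t/3 = 16 and t = 48.

t = 48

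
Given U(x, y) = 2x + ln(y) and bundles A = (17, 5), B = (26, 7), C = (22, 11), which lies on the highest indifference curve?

Bundle B

Evaluate utility at each bundle:
U(A) = 35.609.
U(B) = 53.946.
U(C) = 46.398.
Highest utility is B, so B ≻ C ≻ A.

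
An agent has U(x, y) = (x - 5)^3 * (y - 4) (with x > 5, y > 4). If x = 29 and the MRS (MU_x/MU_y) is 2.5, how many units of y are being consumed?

MU_x = 3·(x−5)^2·(y−4), MU_y = (x−5)^3.
MRS = (3/1)·(y−4)/(x−5).
Substitute x = 29: MRS = (y − 4)/8. Setting this equal to 2.5 gives y − 4 = 2.5·8 = 20, so y = 24.

y = 24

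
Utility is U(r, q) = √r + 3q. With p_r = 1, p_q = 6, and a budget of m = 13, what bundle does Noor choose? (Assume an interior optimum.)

r* = 1, q* = 2

MU_r = 1/(2√r), MU_q = 3.
MRS = 1/(2√r) ÷ 3.
Tangency: set MRS = p_r/p_q = 1/6.
MRS depends only on r: (1/6)/√r = 1/6 ⇒ √r = (1/6)/(1/6) = 1 ⇒ r* = 1.
From the budget, 6·q = 13 − 1·1 = 12, so q* = 2.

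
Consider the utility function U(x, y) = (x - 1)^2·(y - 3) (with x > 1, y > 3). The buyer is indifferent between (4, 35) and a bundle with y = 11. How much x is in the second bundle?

x = 7

U(4, 35) = 288.
Set U(x, 11) = 288 and solve.
With y = 11: (11 − 3) = 8, so (x − 1)^2 = 288/8 = 36.
Taking the square root (with x > 1): x − 1 = 6, so x = 7.
Check: U(7, 11) = 288.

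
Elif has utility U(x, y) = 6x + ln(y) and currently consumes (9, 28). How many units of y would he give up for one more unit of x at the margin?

MU_x = 6, MU_y = 1/y.
MRS = 6 ÷ (1/y).
At (9, 28): MRS = 168.
So at (9, 28) the consumer would give up 168 units of y for one more unit of x.

MRS = 168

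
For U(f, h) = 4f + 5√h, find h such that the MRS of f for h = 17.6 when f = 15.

MU_f = 4, MU_h = 5/(2√h).
MRS = 4 ÷ (5/(2√h)).
MRS depends only on h: 1.6·√h = 17.6 ⇒ √h = 17.6/1.6 = 11 ⇒ h = 121.

h = 121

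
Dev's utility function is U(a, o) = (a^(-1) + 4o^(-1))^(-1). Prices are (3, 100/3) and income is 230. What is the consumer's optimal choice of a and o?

a* = 10, o* = 6

For CES with ρ = -1, MRS = (1/4)·(o/a)^2.
Tangency: set MRS = p_a/p_o = 3/(100/3) = 9/100.
So (o/a)^2 = 9/25; taking the square root, o/a = 0.6, i.e. o = 0.6·a.
Substitute into the budget 3·a + (100/3)·o = 230: 23·a = 230, so a* = 10 and o* = 0.6·10 = 6.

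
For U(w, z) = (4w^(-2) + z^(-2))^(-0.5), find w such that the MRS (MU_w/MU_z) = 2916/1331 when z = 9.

w = 11

For CES with ρ = -2, MRS = (4/1)·(z/w)^3.
Setting (4/1)·(9/w)^3 = 2916/1331 gives (9/w)^3 = 729/1331, so 9/w = 9/11 and w = 11.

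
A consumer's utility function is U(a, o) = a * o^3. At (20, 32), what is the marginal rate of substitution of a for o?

MRS = 8/15

MU_a = o^3 and MU_o = 3·a·o^2.
MRS = MU_a/MU_o = (1/3)·o/a.
At (20, 32): MRS = 8/15.
The indifference curve has slope −8/15 at this bundle.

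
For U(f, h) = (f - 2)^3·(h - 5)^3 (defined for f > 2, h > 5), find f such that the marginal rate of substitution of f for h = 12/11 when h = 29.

MU_f = 3·(f−2)^2·(h−5)^3, MU_h = 3·(f−2)^3·(h−5)^2.
MRS = (h−5)/(f−2).
Substitute h = 29: MRS = 24/(f − 2). Setting this equal to 12/11 gives f − 2 = 24/(12/11) = 22, so f = 24.

f = 24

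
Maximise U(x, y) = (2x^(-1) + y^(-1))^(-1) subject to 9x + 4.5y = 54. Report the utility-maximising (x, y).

For CES with ρ = -1, MRS = (2/1)·(y/x)^2.
Tangency: set MRS = p_x/p_y = 9/4.5 = 2.
So (y/x)^2 = 1; taking the square root, y/x = 1, i.e. y = x.
Substitute into the budget 9·x + 4.5·y = 54: 13.5·x = 54, so x* = 4 and y* = 4.

x* = 4, y* = 4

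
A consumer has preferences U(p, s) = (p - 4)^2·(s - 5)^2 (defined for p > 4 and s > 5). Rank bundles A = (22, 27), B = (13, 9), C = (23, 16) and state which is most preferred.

Evaluate utility at each bundle:
U(A) = 156816.
U(B) = 1296.
U(C) = 43681.
Highest utility is A, so A ≻ C ≻ B.

Bundle A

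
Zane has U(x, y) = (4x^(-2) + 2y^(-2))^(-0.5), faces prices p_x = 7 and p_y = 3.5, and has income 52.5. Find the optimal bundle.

For CES with ρ = -2, MRS = (4/2)·(y/x)^3.
Tangency: set MRS = p_x/p_y = 7/3.5 = 2.
So (y/x)^3 = 1; taking the cube root, y/x = 1, i.e. y = x.
Substitute into the budget 7·x + 3.5·y = 52.5: 10.5·x = 52.5, so x* = 5 and y* = 5.

x* = 5, y* = 5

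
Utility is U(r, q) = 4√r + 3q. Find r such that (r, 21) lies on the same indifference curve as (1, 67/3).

r = 4

U(1, 67/3) = 71.
Set U(r, 21) = 71 and solve.
With q = 21: 4√r = 71 − 3·21 = 8, so √r = 2 and r = 4.
Check: U(4, 21) = 71.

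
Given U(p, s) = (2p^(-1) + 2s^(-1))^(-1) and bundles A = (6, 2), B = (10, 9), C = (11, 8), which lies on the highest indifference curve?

Bundle B

Evaluate utility at each bundle:
U(A) = 0.750.
U(B) = 2.368.
U(C) = 2.316.
Highest utility is B, so B ≻ C ≻ A.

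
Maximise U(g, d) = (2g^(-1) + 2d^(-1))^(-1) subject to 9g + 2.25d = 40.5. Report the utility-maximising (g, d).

For CES with ρ = -1, MRS = (d/g)^2.
Tangency: set MRS = p_g/p_d = 9/2.25 = 4.
So (d/g)^2 = 4; taking the square root, d/g = 2, i.e. d = 2·g.
Substitute into the budget 9·g + 2.25·d = 40.5: 13.5·g = 40.5, so g* = 3 and d* = 2·3 = 6.

g* = 3, d* = 6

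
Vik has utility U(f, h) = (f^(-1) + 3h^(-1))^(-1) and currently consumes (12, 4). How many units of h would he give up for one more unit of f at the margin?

For CES with ρ = -1, MRS = (1/3)·(h/f)^2.
At (12, 4): MRS = 1/27.
The indifference curve has slope −1/27 at this bundle.

MRS = 1/27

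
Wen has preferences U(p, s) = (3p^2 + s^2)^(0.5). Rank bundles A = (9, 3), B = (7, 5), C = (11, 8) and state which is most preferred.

Bundle C

Evaluate utility at each bundle:
U(A) = 15.875.
U(B) = 13.115.
U(C) = 20.664.
Highest utility is C, so C ≻ A ≻ B.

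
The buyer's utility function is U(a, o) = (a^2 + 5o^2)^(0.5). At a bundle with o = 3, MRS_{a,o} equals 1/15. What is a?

a = 1

For CES with ρ = 2, MRS = (1/5)·(o/a)^(-1).
Setting (1/5)·(3/a)^(-1) = 1/15 gives (3/a)^(-1) = 1/3, so 3/a = 3 and a = 1.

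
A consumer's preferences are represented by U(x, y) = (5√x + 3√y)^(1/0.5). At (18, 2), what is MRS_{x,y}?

MRS = 5/9

For CES with ρ = 0.5, MRS = (5/3)·√(y/x).
At (18, 2): MRS = 5/9.
That is, one extra unit of x is worth 5/9 units of y at the margin.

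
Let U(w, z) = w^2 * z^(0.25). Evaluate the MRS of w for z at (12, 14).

MRS = 28/3

MU_w = 2·w·z^(0.25) and MU_z = 0.25·w^2·z^(-0.75).
MRS = MU_w/MU_z = (8)·z/w.
At (12, 14): MRS = 28/3.
So at (12, 14) the consumer would give up 28/3 units of z for one more unit of w.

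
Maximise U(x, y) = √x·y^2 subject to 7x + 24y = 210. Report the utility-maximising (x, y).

x* = 6, y* = 7

MU_x = 0.5·x^(-0.5)·y^2 and MU_y = 2·√x·y.
MRS = MU_x/MU_y = (0.25)·y/x.
Tangency: set MRS = p_x/p_y = 7/24.
So (0.25)·y/x = 7/24, i.e. y = (7/6)·x.
Substitute into the budget 7·x + 24·y = 210: 35·x = 210, so x* = 6.
Then y* = (7/6)·6 = 7.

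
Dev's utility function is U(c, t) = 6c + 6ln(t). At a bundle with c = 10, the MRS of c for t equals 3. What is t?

MU_c = 6, MU_t = 6/t.
MRS = 6 ÷ (6/t).
MRS depends only on t: t = 3 ⇒ t = 3.

t = 3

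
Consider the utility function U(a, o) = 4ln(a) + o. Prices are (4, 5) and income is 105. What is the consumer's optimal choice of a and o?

MU_a = 4/a, MU_o = 1.
MRS = 4/a ÷ 1.
Tangency: set MRS = p_a/p_o = 4/5 = 0.8.
MRS depends only on a: 4/a = 0.8 ⇒ a* = 4/0.8 = 5.
From the budget, 5·o = 105 − 4·5 = 85, so o* = 17.

a* = 5, o* = 17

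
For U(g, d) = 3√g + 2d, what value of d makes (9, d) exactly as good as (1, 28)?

U(1, 28) = 59.
Set U(9, d) = 59 and solve.
With g = 9: √9 = 3, so 2d = 59 − 3·3 = 50 and d = 25.
Check: U(9, 25) = 59.

d = 25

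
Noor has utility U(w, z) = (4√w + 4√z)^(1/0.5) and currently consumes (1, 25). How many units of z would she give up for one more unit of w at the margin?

MRS = 5

For CES with ρ = 0.5, MRS = √(z/w).
At (1, 25): MRS = 5.
The indifference curve has slope −5 at this bundle.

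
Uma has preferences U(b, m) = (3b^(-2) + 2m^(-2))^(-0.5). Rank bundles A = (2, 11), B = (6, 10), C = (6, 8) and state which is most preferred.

Evaluate utility at each bundle:
U(A) = 1.142.
U(B) = 3.111.
U(C) = 2.954.
Highest utility is B, so B ≻ C ≻ A.

Bundle B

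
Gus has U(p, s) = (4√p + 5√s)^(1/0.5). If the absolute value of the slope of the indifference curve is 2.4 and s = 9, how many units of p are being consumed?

For CES with ρ = 0.5, MRS = (4/5)·√(s/p).
Setting (4/5)·√(9/p) = 2.4 gives √(9/p) = 3, so 9/p = 9 and p = 1.

p = 1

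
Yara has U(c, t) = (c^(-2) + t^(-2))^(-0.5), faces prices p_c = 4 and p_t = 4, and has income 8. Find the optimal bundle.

For CES with ρ = -2, MRS = (t/c)^3.
Tangency: set MRS = p_c/p_t = 4/4 = 1.
So (t/c)^3 = 1; taking the cube root, t/c = 1, i.e. t = c.
Substitute into the budget 4·c + 4·t = 8: 8·c = 8, so c* = 1 and t* = 1.

c* = 1, t* = 1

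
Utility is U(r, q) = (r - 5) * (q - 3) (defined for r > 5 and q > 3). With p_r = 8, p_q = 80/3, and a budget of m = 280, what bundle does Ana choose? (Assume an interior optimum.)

MU_r = (q−3), MU_q = (r−5).
MRS = (q−3)/(r−5).
Tangency: set MRS = p_r/p_q = 8/(80/3) = 0.3.
So (q − 3)/(r − 5) = 0.3, i.e. (q − 3) = 0.3·(r − 5).
Rewrite the budget in excess-of-subsistence terms: 8·(r − 5) + (80/3)·(q − 3) = 280 − 8·5 − (80/3)·3 = 160.
Substituting, 16·(r − 5) = 160, so r − 5 = 10 and r* = 15.
Then q − 3 = 0.3·10 = 3, so q* = 6.

r* = 15, q* = 6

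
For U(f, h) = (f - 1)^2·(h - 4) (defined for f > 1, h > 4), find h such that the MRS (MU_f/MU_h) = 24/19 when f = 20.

h = 16

MU_f = 2·(f−1)·(h−4), MU_h = (f−1)^2.
MRS = (2/1)·(h−4)/(f−1).
Substitute f = 20: MRS = (h − 4)/9.5. Setting this equal to 24/19 gives h − 4 = (24/19)·9.5 = 12, so h = 16.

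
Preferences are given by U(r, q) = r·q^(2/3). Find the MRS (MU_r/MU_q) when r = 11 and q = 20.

MU_r = q^(2/3) and MU_q = 2/3·r·q^(-1/3).
MRS = MU_r/MU_q = (1.5)·q/r.
At (11, 20): MRS = 30/11.
So at (11, 20) the consumer would give up 30/11 units of q for one more unit of r.

MRS = 30/11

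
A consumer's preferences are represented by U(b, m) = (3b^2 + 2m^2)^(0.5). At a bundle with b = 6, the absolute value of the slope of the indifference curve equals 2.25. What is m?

m = 4

For CES with ρ = 2, MRS = (3/2)·(m/b)^(-1).
Setting (3/2)·(m/6)^(-1) = 2.25 gives (m/6)^(-1) = 1.5, so m/6 = 2/3 and m = 4.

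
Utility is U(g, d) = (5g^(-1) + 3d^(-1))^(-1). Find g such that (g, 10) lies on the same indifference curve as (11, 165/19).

U depends on (g, d) only through S = 5g^(-1) + 3d^(-1), so equal utility means equal S. At (11, 165/19): S = 0.8.
With d = 10: 3·10^(-1) = 0.3, so 5g^(-1) = 0.8 − 0.3 = 0.5, i.e. g^(-1) = 0.1.
Hence g = 1/0.1 = 10.
Check: U(10, 10) = 1.25.

g = 10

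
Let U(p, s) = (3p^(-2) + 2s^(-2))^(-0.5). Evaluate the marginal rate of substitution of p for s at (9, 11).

For CES with ρ = -2, MRS = (3/2)·(s/p)^3.
At (9, 11): MRS = 1331/486.
The indifference curve has slope −1331/486 at this bundle.

MRS = 1331/486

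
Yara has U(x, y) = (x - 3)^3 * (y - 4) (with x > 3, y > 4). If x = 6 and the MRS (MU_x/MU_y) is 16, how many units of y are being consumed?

MU_x = 3·(x−3)^2·(y−4), MU_y = (x−3)^3.
MRS = (3/1)·(y−4)/(x−3).
Substitute x = 6: MRS = (y − 4)/1. Setting this equal to 16 gives y − 4 = 16·1 = 16, so y = 20.

y = 20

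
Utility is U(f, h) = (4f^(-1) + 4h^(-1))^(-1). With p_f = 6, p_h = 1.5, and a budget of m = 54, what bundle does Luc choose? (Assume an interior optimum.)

For CES with ρ = -1, MRS = (h/f)^2.
Tangency: set MRS = p_f/p_h = 6/1.5 = 4.
So (h/f)^2 = 4; taking the square root, h/f = 2, i.e. h = 2·f.
Substitute into the budget 6·f + 1.5·h = 54: 9·f = 54, so f* = 6 and h* = 2·6 = 12.

f* = 6, h* = 12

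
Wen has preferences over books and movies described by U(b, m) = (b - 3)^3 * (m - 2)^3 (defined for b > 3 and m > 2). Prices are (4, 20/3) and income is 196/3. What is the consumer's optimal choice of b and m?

MU_b = 3·(b−3)^2·(m−2)^3, MU_m = 3·(b−3)^3·(m−2)^2.
MRS = (m−2)/(b−3).
Tangency: set MRS = p_b/p_m = 4/(20/3) = 0.6.
So (m − 2)/(b − 3) = 0.6, i.e. (m − 2) = 0.6·(b − 3).
Rewrite the budget in excess-of-subsistence terms: 4·(b − 3) + (20/3)·(m − 2) = 196/3 − 4·3 − (20/3)·2 = 40.
Substituting, 8·(b − 3) = 40, so b − 3 = 5 and b* = 8.
Then m − 2 = 0.6·5 = 3, so m* = 5.

b* = 8, m* = 5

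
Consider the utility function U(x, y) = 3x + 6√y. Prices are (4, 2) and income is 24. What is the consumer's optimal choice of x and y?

MU_x = 3, MU_y = 6/(2√y).
MRS = 3 ÷ (6/(2√y)).
Tangency: set MRS = p_x/p_y = 4/2 = 2.
MRS depends only on y: √y = 2 ⇒ √y = 2 ⇒ y* = 4.
From the budget, 4·x = 24 − 2·4 = 16, so x* = 4.

x* = 4, y* = 4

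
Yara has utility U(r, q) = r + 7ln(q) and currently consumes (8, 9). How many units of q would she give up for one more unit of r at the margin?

MRS = 9/7

MU_r = 1, MU_q = 7/q.
MRS = 1 ÷ (7/q).
At (8, 9): MRS = 9/7.
So at (8, 9) the consumer would give up 9/7 units of q for one more unit of r.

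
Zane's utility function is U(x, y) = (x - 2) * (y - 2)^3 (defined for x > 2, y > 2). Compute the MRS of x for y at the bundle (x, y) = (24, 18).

MRS = 8/33

MU_x = (y−2)^3, MU_y = 3·(x−2)·(y−2)^2.
MRS = (1/3)·(y−2)/(x−2).
At (24, 18): MRS = 8/33.
The indifference curve has slope −8/33 at this bundle.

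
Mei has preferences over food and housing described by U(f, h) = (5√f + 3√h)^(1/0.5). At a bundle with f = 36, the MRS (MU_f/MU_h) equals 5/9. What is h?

h = 4

For CES with ρ = 0.5, MRS = (5/3)·√(h/f).
Setting (5/3)·√(h/36) = 5/9 gives √(h/36) = 1/3, so h/36 = 1/9 and h = 4.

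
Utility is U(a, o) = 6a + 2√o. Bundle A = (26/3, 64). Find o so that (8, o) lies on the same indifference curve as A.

o = 100

U(26/3, 64) = 68.
Set U(8, o) = 68 and solve.
With a = 8: 2√o = 68 − 6·8 = 20, so √o = 10 and o = 100.
Check: U(8, 100) = 68.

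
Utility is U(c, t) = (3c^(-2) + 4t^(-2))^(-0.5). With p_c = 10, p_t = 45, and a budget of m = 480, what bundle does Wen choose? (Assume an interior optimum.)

For CES with ρ = -2, MRS = (3/4)·(t/c)^3.
Tangency: set MRS = p_c/p_t = 10/45 = 2/9.
So (t/c)^3 = 8/27; taking the cube root, t/c = 2/3, i.e. t = (2/3)·c.
Substitute into the budget 10·c + 45·t = 480: 40·c = 480, so c* = 12 and t* = (2/3)·12 = 8.

c* = 12, t* = 8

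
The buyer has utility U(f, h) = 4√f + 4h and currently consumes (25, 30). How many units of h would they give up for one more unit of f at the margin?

MRS = 0.1

MU_f = 4/(2√f), MU_h = 4.
MRS = 4/(2√f) ÷ 4.
At (25, 30): MRS = 0.1.
The indifference curve has slope −0.1 at this bundle.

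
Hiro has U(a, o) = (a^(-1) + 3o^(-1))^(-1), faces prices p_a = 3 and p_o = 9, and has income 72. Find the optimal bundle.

For CES with ρ = -1, MRS = (1/3)·(o/a)^2.
Tangency: set MRS = p_a/p_o = 3/9 = 1/3.
So (o/a)^2 = 1; taking the square root, o/a = 1, i.e. o = a.
Substitute into the budget 3·a + 9·o = 72: 12·a = 72, so a* = 6 and o* = 6.

a* = 6, o* = 6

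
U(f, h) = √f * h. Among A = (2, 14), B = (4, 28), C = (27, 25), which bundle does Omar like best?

Bundle C

Evaluate utility at each bundle:
U(A) = 19.799.
U(B) = 56.000.
U(C) = 129.904.
Highest utility is C, so C ≻ B ≻ A.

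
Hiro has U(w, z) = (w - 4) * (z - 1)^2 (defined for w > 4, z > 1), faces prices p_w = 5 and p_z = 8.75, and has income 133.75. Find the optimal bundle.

w* = 11, z* = 9

MU_w = (z−1)^2, MU_z = 2·(w−4)·(z−1).
MRS = (1/2)·(z−1)/(w−4).
Tangency: set MRS = p_w/p_z = 5/8.75 = 4/7.
So (1/2)·(z − 1)/(w − 4) = 4/7, i.e. (z − 1) = (8/7)·(w − 4).
Rewrite the budget in excess-of-subsistence terms: 5·(w − 4) + 8.75·(z − 1) = 133.75 − 5·4 − 8.75·1 = 105.
Substituting, 15·(w − 4) = 105, so w − 4 = 7 and w* = 11.
Then z − 1 = (8/7)·7 = 8, so z* = 9.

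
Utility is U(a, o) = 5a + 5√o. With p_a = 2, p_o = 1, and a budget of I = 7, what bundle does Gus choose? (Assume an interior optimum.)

MU_a = 5, MU_o = 5/(2√o).
MRS = 5 ÷ (5/(2√o)).
Tangency: set MRS = p_a/p_o = 2/1 = 2.
MRS depends only on o: 2·√o = 2 ⇒ √o = 2/2 = 1 ⇒ o* = 1.
From the budget, 2·a = 7 − 1·1 = 6, so a* = 3.

a* = 3, o* = 1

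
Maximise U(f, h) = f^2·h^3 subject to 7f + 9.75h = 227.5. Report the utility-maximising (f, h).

MU_f = 2·f·h^3 and MU_h = 3·f^2·h^2.
MRS = MU_f/MU_h = (2/3)·h/f.
Tangency: set MRS = p_f/p_h = 7/9.75 = 28/39.
So (2/3)·h/f = 28/39, i.e. h = (14/13)·f.
Substitute into the budget 7·f + 9.75·h = 227.5: 17.5·f = 227.5, so f* = 13.
Then h* = (14/13)·13 = 14.

f* = 13, h* = 14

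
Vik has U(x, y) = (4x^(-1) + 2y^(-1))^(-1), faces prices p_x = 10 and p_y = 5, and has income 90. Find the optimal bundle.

x* = 6, y* = 6

For CES with ρ = -1, MRS = (4/2)·(y/x)^2.
Tangency: set MRS = p_x/p_y = 10/5 = 2.
So (y/x)^2 = 1; taking the square root, y/x = 1, i.e. y = x.
Substitute into the budget 10·x + 5·y = 90: 15·x = 90, so x* = 6 and y* = 6.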